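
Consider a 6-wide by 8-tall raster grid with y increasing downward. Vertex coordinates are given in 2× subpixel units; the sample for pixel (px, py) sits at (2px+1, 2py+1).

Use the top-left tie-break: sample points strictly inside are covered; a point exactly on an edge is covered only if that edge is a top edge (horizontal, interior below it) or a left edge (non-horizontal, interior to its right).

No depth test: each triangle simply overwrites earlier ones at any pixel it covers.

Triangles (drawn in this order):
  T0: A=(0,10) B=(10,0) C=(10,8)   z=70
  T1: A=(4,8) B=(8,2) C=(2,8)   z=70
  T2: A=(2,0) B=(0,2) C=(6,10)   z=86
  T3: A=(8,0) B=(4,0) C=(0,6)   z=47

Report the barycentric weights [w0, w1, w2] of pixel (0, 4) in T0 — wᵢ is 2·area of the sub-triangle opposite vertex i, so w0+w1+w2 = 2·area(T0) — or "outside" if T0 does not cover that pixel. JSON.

T0:
  2·area = 80
  edge (0, 10)→(10, 0): d=(10,-10) top-left  bias=+0
  edge (10, 0)→(10, 8): d=(0,8) right/bottom  bias=-1
  edge (10, 8)→(0, 10): d=(-10,2) right/bottom  bias=-1
    (4,0)@(9, 1): e=[0,8,72] → █  [on edge]
    (5,0)@(11, 1): e=[20,-8,68] → ·
    (3,1)@(7, 3): e=[0,24,56] → █  [on edge]
    (5,1)@(11, 3): e=[40,-8,48] → ·
    (2,2)@(5, 5): e=[0,40,40] → █  [on edge]
    (5,2)@(11, 5): e=[60,-8,28] → ·
    (1,3)@(3, 7): e=[0,56,24] → █  [on edge]
    (5,3)@(11, 7): e=[80,-8,8] → ·
    (0,4)@(1, 9): e=[0,72,8] → █  [on edge]
    (2,4)@(5, 9): e=[40,40,0] → ·  [on edge]
    (3,4)@(7, 9): e=[60,24,-4] → ·
    (4,4)@(9, 9): e=[80,8,-8] → ·
  covered (12 px):
    · · · · █ ·
    · · · █ █ ·
    · · █ █ █ ·
    · █ █ █ █ ·
    █ █ · · · ·
    · · · · · ·
    · · · · · ·
    · · · · · ·
T1:
  2·area = 12  (B↔C swapped to make it positive)
  edge (4, 8)→(2, 8): d=(-2,0) right/bottom  bias=-1
  edge (2, 8)→(8, 2): d=(6,-6) top-left  bias=+0
  edge (8, 2)→(4, 8): d=(-4,6) right/bottom  bias=-1
    (4,0)@(9, 1): e=[14,0,-2] → ·  [on edge]
    (3,1)@(7, 3): e=[10,0,2] → █  [on edge]
    (4,1)@(9, 3): e=[10,12,-10] → ·
    (2,2)@(5, 5): e=[6,0,6] → █  [on edge]
    (3,2)@(7, 5): e=[6,12,-6] → ·
    (1,3)@(3, 7): e=[2,0,10] → █  [on edge]
    (2,3)@(5, 7): e=[2,12,-2] → ·
    (0,4)@(1, 9): e=[-2,0,14] → ·  [on edge]
    (1,4)@(3, 9): e=[-2,12,2] → ·
  covered (3 px):
    · · · · · ·
    · · · █ · ·
    · · █ · · ·
    · █ · · · ·
    · · · · · ·
    · · · · · ·
    · · · · · ·
    · · · · · ·
T2:
  2·area = 28  (B↔C swapped to make it positive)
  edge (2, 0)→(6, 10): d=(4,10) right/bottom  bias=-1
  edge (6, 10)→(0, 2): d=(-6,-8) top-left  bias=+0
  edge (0, 2)→(2, 0): d=(2,-2) top-left  bias=+0
    (0,0)@(1, 1): e=[14,14,0] → █  [on edge]
    (1,0)@(3, 1): e=[-6,30,4] → ·
    (0,1)@(1, 3): e=[22,2,4] → █
    (1,1)@(3, 3): e=[2,18,8] → █
    (2,1)@(5, 3): e=[-18,34,12] → ·
    (0,2)@(1, 5): e=[30,-10,8] → ·
    (1,2)@(3, 5): e=[10,6,12] → █
    (2,2)@(5, 5): e=[-10,22,16] → ·
    (1,3)@(3, 7): e=[18,-6,16] → ·
  covered (4 px):
    █ · · · · ·
    █ █ · · · ·
    · █ · · · ·
    · · · · · ·
    · · · · · ·
    · · · · · ·
    · · · · · ·
    · · · · · ·
T3:
  2·area = 24  (B↔C swapped to make it positive)
  edge (8, 0)→(0, 6): d=(-8,6) right/bottom  bias=-1
  edge (0, 6)→(4, 0): d=(4,-6) top-left  bias=+0
  edge (4, 0)→(8, 0): d=(4,0) top-left  bias=+0
    (2,0)@(5, 1): e=[10,10,4] → █
    (3,0)@(7, 1): e=[-2,22,4] → ·
    (1,1)@(3, 3): e=[6,6,12] → █
    (2,1)@(5, 3): e=[-6,18,12] → ·
    (0,2)@(1, 5): e=[2,2,20] → █
    (1,2)@(3, 5): e=[-10,14,20] → ·
    (0,3)@(1, 7): e=[-14,10,28] → ·
  covered (3 px):
    · · █ · · ·
    · █ · · · ·
    █ · · · · ·
    · · · · · ·
    · · · · · ·
    · · · · · ·
    · · · · · ·
    · · · · · ·

Answer: [72,8,0]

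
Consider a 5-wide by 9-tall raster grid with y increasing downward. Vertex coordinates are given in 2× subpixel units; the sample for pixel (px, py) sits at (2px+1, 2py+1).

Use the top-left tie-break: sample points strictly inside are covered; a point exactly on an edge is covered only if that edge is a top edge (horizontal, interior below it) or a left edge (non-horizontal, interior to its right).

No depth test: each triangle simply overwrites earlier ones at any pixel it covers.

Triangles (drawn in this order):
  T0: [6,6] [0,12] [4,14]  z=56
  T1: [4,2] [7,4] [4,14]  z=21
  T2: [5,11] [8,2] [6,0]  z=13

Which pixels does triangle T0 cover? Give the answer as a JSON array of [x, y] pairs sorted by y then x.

T0:
  2·area = 36  (B↔C swapped to make it positive)
  edge (6, 6)→(4, 14): d=(-2,8) right/bottom  bias=-1
  edge (4, 14)→(0, 12): d=(-4,-2) top-left  bias=+0
  edge (0, 12)→(6, 6): d=(6,-6) top-left  bias=+0
    (4,1)@(9, 3): e=[-18,54,0] → ·  [on edge]
    (3,2)@(7, 5): e=[-6,42,0] → ·  [on edge]
    (2,3)@(5, 7): e=[6,30,0] → █  [on edge]
    (3,3)@(7, 7): e=[-10,34,12] → ·
    (1,4)@(3, 9): e=[18,18,0] → █  [on edge]
    (3,4)@(7, 9): e=[-14,26,24] → ·
    (0,5)@(1, 11): e=[30,6,0] → █  [on edge]
    (2,5)@(5, 11): e=[-2,14,24] → ·
    (0,6)@(1, 13): e=[26,-2,12] → ·
    (1,6)@(3, 13): e=[10,2,24] → █
    (2,6)@(5, 13): e=[-6,6,36] → ·
    (1,7)@(3, 15): e=[6,-6,36] → ·
  covered (6 px):
    · · · · ·
    · · · · ·
    · · · · ·
    · · █ · ·
    · █ █ · ·
    █ █ · · ·
    · █ · · ·
    · · · · ·
    · · · · ·
T1:
  2·area = 36
  edge (4, 2)→(7, 4): d=(3,2) right/bottom  bias=-1
  edge (7, 4)→(4, 14): d=(-3,10) right/bottom  bias=-1
  edge (4, 14)→(4, 2): d=(0,-12) top-left  bias=+0
    (2,1)@(5, 3): e=[1,23,12] → █
    (3,1)@(7, 3): e=[-3,3,36] → ·
    (2,2)@(5, 5): e=[7,17,12] → █
    (3,2)@(7, 5): e=[3,-3,36] → ·
    (2,3)@(5, 7): e=[13,11,12] → █
    (3,3)@(7, 7): e=[9,-9,36] → ·
    (2,4)@(5, 9): e=[19,5,12] → █
    (3,4)@(7, 9): e=[15,-15,36] → ·
    (2,5)@(5, 11): e=[25,-1,12] → ·
  covered (4 px):
    · · · · ·
    · · █ · ·
    · · █ · ·
    · · █ · ·
    · · █ · ·
    · · · · ·
    · · · · ·
    · · · · ·
    · · · · ·
T2:
  2·area = 24  (B↔C swapped to make it positive)
  edge (5, 11)→(6, 0): d=(1,-11) top-left  bias=+0
  edge (6, 0)→(8, 2): d=(2,2) right/bottom  bias=-1
  edge (8, 2)→(5, 11): d=(-3,9) right/bottom  bias=-1
    (3,0)@(7, 1): e=[12,0,12] → ·  [on edge]
    (3,1)@(7, 3): e=[14,4,6] → █
    (4,1)@(9, 3): e=[36,0,-12] → ·  [on edge]
    (3,2)@(7, 5): e=[16,8,0] → ·  [on edge]
    (2,5)@(5, 11): e=[0,24,0] → ·  [on edge]
    (1,8)@(3, 17): e=[-16,40,0] → ·  [on edge]
  covered (1 px):
    · · · · ·
    · · · █ ·
    · · · · ·
    · · · · ·
    · · · · ·
    · · · · ·
    · · · · ·
    · · · · ·
    · · · · ·

Answer: [[2,3],[1,4],[2,4],[0,5],[1,5],[1,6]]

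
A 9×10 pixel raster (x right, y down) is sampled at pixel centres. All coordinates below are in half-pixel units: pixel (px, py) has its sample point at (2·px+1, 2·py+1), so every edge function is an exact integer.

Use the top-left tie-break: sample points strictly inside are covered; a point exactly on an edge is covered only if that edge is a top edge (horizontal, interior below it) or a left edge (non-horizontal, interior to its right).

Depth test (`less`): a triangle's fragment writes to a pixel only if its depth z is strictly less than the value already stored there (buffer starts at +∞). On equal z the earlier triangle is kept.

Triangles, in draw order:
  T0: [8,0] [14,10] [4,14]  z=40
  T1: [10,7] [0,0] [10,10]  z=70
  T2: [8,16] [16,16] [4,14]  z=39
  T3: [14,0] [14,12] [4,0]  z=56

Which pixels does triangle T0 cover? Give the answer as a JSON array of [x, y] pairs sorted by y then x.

T0:
  2·area = 124
  edge (8, 0)→(14, 10): d=(6,10) right/bottom  bias=-1
  edge (14, 10)→(4, 14): d=(-10,4) right/bottom  bias=-1
  edge (4, 14)→(8, 0): d=(4,-14) top-left  bias=+0
    (4,1)@(9, 3): e=[8,90,26] → #
    (5,1)@(11, 3): e=[-12,82,54] → ·
    (3,2)@(7, 5): e=[40,78,6] → #
    (5,2)@(11, 5): e=[0,62,62] → ·  [on edge]
    (3,3)@(7, 7): e=[52,58,14] → #
    (5,3)@(11, 7): e=[12,42,70] → #
    (6,3)@(13, 7): e=[-8,34,98] → ·
    (3,4)@(7, 9): e=[64,38,22] → #
    (6,4)@(13, 9): e=[4,14,106] → #
    (7,4)@(15, 9): e=[-16,6,134] → ·
    (2,5)@(5, 11): e=[96,26,2] → #
    (6,5)@(13, 11): e=[16,-6,114] → ·
    (8,7)@(17, 15): e=[0,-62,186] → ·  [on edge]
  covered (15 px):
    · · · · · · · · ·
    · · · · # · · · ·
    · · · # # · · · ·
    · · · # # # · · ·
    · · · # # # # · ·
    · · # # # # · · ·
    · · # · · · · · ·
    · · · · · · · · ·
    · · · · · · · · ·
    · · · · · · · · ·
T1:
  2·area = 30  (B↔C swapped to make it positive)
  edge (10, 7)→(10, 10): d=(0,3) right/bottom  bias=-1
  edge (10, 10)→(0, 0): d=(-10,-10) top-left  bias=+0
  edge (0, 0)→(10, 7): d=(10,7) right/bottom  bias=-1
    (0,0)@(1, 1): e=[27,0,3] → #  [on edge]
    (1,0)@(3, 1): e=[21,20,-11] → ·
    (0,1)@(1, 3): e=[27,-20,23] → ·
    (1,1)@(3, 3): e=[21,0,9] → #  [on edge]
    (2,1)@(5, 3): e=[15,20,-5] → ·
    (1,2)@(3, 5): e=[21,-20,29] → ·
    (2,2)@(5, 5): e=[15,0,15] → #  [on edge]
    (3,2)@(7, 5): e=[9,20,1] → #
    (4,2)@(9, 5): e=[3,40,-13] → ·
    (2,3)@(5, 7): e=[15,-20,35] → ·
    (3,3)@(7, 7): e=[9,0,21] → #  [on edge]
    (4,3)@(9, 7): e=[3,20,7] → #
    (4,4)@(9, 9): e=[3,0,27] → #  [on edge]
    (5,5)@(11, 11): e=[-3,0,33] → ·  [on edge]
    (6,6)@(13, 13): e=[-9,0,39] → ·  [on edge]
    (7,7)@(15, 15): e=[-15,0,45] → ·  [on edge]
    (8,8)@(17, 17): e=[-21,0,51] → ·  [on edge]
  covered (7 px):
    # · · · · · · · ·
    · # · · · · · · ·
    · · # # · · · · ·
    · · · # # · · · ·
    · · · · # · · · ·
    · · · · · · · · ·
    · · · · · · · · ·
    · · · · · · · · ·
    · · · · · · · · ·
    · · · · · · · · ·
T2:
  2·area = 16  (B↔C swapped to make it positive)
  edge (8, 16)→(4, 14): d=(-4,-2) top-left  bias=+0
  edge (4, 14)→(16, 16): d=(12,2) right/bottom  bias=-1
  edge (16, 16)→(8, 16): d=(-8,0) right/bottom  bias=-1
    (3,7)@(7, 15): e=[2,6,8] → #
    (4,7)@(9, 15): e=[6,2,8] → #
    (5,7)@(11, 15): e=[10,-2,8] → ·
    (3,8)@(7, 17): e=[-6,30,-8] → ·
    (4,8)@(9, 17): e=[-2,26,-8] → ·
  covered (2 px):
    · · · · · · · · ·
    · · · · · · · · ·
    · · · · · · · · ·
    · · · · · · · · ·
    · · · · · · · · ·
    · · · · · · · · ·
    · · · · · · · · ·
    · · · # # · · · ·
    · · · · · · · · ·
    · · · · · · · · ·
T3:
  2·area = 120
  edge (14, 0)→(14, 12): d=(0,12) right/bottom  bias=-1
  edge (14, 12)→(4, 0): d=(-10,-12) top-left  bias=+0
  edge (4, 0)→(14, 0): d=(10,0) top-left  bias=+0
    (2,0)@(5, 1): e=[108,2,10] → #
    (3,0)@(7, 1): e=[84,26,10] → #
    (4,0)@(9, 1): e=[60,50,10] → #
    (5,0)@(11, 1): e=[36,74,10] → #
    (6,0)@(13, 1): e=[12,98,10] → #
    (7,0)@(15, 1): e=[-12,122,10] → ·
    (2,1)@(5, 3): e=[108,-18,30] → ·
    (3,1)@(7, 3): e=[84,6,30] → #
    (7,1)@(15, 3): e=[-12,102,30] → ·
    (3,2)@(7, 5): e=[84,-14,50] → ·
    (4,2)@(9, 5): e=[60,10,50] → #
    (7,2)@(15, 5): e=[-12,82,50] → ·
  covered (15 px):
    · · # # # # # · ·
    · · · # # # # · ·
    · · · · # # # · ·
    · · · · · # # · ·
    · · · · · · # · ·
    · · · · · · · · ·
    · · · · · · · · ·
    · · · · · · · · ·
    · · · · · · · · ·
    · · · · · · · · ·

Final: [[4,1],[3,2],[4,2],[3,3],[4,3],[5,3],[3,4],[4,4],[5,4],[6,4],[2,5],[3,5],[4,5],[5,5],[2,6]]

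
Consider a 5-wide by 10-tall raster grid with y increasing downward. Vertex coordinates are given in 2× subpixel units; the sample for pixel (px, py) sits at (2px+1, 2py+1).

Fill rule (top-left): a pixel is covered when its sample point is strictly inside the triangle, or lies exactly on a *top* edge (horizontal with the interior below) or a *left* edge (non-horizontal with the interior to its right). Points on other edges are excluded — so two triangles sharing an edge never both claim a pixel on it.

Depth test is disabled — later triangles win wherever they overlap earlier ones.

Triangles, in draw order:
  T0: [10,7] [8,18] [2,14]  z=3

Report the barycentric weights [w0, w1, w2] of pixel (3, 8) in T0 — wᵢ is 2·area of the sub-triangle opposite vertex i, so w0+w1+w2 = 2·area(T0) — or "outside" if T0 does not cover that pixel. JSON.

T0:
  2·area = 74
  edge (10, 7)→(8, 18): d=(-2,11) right/bottom  bias=-1
  edge (8, 18)→(2, 14): d=(-6,-4) top-left  bias=+0
  edge (2, 14)→(10, 7): d=(8,-7) top-left  bias=+0
    (4,4)@(9, 9): e=[7,58,9] → X
    (3,5)@(7, 11): e=[25,38,11] → X
    (2,6)@(5, 13): e=[43,18,13] → X
    (4,6)@(9, 13): e=[-1,34,41] → .
    (2,7)@(5, 15): e=[39,6,29] → X
    (4,7)@(9, 15): e=[-5,22,57] → .
    (2,8)@(5, 17): e=[35,-6,45] → .
    (3,8)@(7, 17): e=[13,2,59] → X
    (4,8)@(9, 17): e=[-9,10,73] → .
    (3,9)@(7, 19): e=[9,-10,75] → .
  covered (8 px):
    . . . . .
    . . . . .
    . . . . .
    . . . . .
    . . . . X
    . . . X X
    . . X X .
    . . X X .
    . . . X .
    . . . . .

Answer: [2,59,13]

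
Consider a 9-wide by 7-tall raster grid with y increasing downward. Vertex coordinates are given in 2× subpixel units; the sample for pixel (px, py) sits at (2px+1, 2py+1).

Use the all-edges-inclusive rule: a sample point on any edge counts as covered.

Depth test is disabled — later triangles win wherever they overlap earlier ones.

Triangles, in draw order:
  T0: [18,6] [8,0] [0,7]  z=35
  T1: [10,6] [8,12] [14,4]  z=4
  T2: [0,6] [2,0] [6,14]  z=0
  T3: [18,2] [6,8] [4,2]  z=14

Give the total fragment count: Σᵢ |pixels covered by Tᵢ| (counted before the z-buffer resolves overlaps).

T0:
  2·area = 118  (B↔C swapped to make it positive)
  edge (18, 6)→(0, 7): d=(-18,1) inclusive
  edge (0, 7)→(8, 0): d=(8,-7) inclusive
  edge (8, 0)→(18, 6): d=(10,6) inclusive
    (3,0)@(7, 1): e=[101,1,16] → █
    (4,0)@(9, 1): e=[99,15,4] → █
    (5,0)@(11, 1): e=[97,29,-8] → ·
    (2,1)@(5, 3): e=[67,3,48] → █
    (5,1)@(11, 3): e=[61,45,12] → █
    (6,1)@(13, 3): e=[59,59,0] → █  [on edge]
    (7,1)@(15, 3): e=[57,73,-12] → ·
    (1,2)@(3, 5): e=[33,5,80] → █
    (7,2)@(15, 5): e=[21,89,8] → █
    (8,2)@(17, 5): e=[19,103,-4] → ·
    (1,3)@(3, 7): e=[-3,21,100] → ·
    (2,3)@(5, 7): e=[-5,35,88] → ·
  covered (14 px):
    · · · █ █ · · · ·
    · · █ █ █ █ █ · ·
    · █ █ █ █ █ █ █ ·
    · · · · · · · · ·
    · · · · · · · · ·
    · · · · · · · · ·
    · · · · · · · · ·
T1:
  2·area = 20  (B↔C swapped to make it positive)
  edge (10, 6)→(14, 4): d=(4,-2) inclusive
  edge (14, 4)→(8, 12): d=(-6,8) inclusive
  edge (8, 12)→(10, 6): d=(2,-6) inclusive
    (5,1)@(11, 3): e=[-10,30,0] → ·  [on edge]
    (6,2)@(13, 5): e=[2,2,16] → █
    (7,2)@(15, 5): e=[6,-14,28] → ·
    (5,3)@(11, 7): e=[6,6,8] → █
    (6,3)@(13, 7): e=[10,-10,20] → ·
    (4,4)@(9, 9): e=[10,10,0] → █  [on edge]
    (5,4)@(11, 9): e=[14,-6,12] → ·
    (4,5)@(9, 11): e=[18,-2,4] → ·
  covered (3 px):
    · · · · · · · · ·
    · · · · · · · · ·
    · · · · · · █ · ·
    · · · · · █ · · ·
    · · · · █ · · · ·
    · · · · · · · · ·
    · · · · · · · · ·
T2:
  2·area = 52
  edge (0, 6)→(2, 0): d=(2,-6) inclusive
  edge (2, 0)→(6, 14): d=(4,14) inclusive
  edge (6, 14)→(0, 6): d=(-6,-8) inclusive
    (0,1)@(1, 3): e=[0,26,26] → █  [on edge]
    (1,1)@(3, 3): e=[12,-2,42] → ·
    (0,2)@(1, 5): e=[4,34,14] → █
    (1,2)@(3, 5): e=[16,6,30] → █
    (2,2)@(5, 5): e=[28,-22,46] → ·
    (0,3)@(1, 7): e=[8,42,2] → █
    (2,3)@(5, 7): e=[32,-14,34] → ·
    (0,4)@(1, 9): e=[12,50,-10] → ·
    (1,4)@(3, 9): e=[24,22,6] → █
    (2,4)@(5, 9): e=[36,-6,22] → ·
    (1,5)@(3, 11): e=[28,30,-6] → ·
    (2,5)@(5, 11): e=[40,2,10] → █
  covered (7 px):
    · · · · · · · · ·
    █ · · · · · · · ·
    █ █ · · · · · · ·
    █ █ · · · · · · ·
    · █ · · · · · · ·
    · · █ · · · · · ·
    · · · · · · · · ·
T3:
  2·area = 84
  edge (18, 2)→(6, 8): d=(-12,6) inclusive
  edge (6, 8)→(4, 2): d=(-2,-6) inclusive
  edge (4, 2)→(18, 2): d=(14,0) inclusive
    (2,1)@(5, 3): e=[66,4,14] → █
    (3,1)@(7, 3): e=[54,16,14] → █
    (4,1)@(9, 3): e=[42,28,14] → █
    (5,1)@(11, 3): e=[30,40,14] → █
    (6,1)@(13, 3): e=[18,52,14] → █
    (7,1)@(15, 3): e=[6,64,14] → █
    (8,1)@(17, 3): e=[-6,76,14] → ·
    (2,2)@(5, 5): e=[42,0,42] → █  [on edge]
    (6,2)@(13, 5): e=[-6,48,42] → ·
    (7,2)@(15, 5): e=[-18,60,42] → ·
    (2,3)@(5, 7): e=[18,-4,70] → ·
    (3,3)@(7, 7): e=[6,8,70] → █
    (3,5)@(7, 11): e=[-42,0,126] → ·  [on edge]
  covered (11 px):
    · · · · · · · · ·
    · · █ █ █ █ █ █ ·
    · · █ █ █ █ · · ·
    · · · █ · · · · ·
    · · · · · · · · ·
    · · · · · · · · ·
    · · · · · · · · ·

Result: 35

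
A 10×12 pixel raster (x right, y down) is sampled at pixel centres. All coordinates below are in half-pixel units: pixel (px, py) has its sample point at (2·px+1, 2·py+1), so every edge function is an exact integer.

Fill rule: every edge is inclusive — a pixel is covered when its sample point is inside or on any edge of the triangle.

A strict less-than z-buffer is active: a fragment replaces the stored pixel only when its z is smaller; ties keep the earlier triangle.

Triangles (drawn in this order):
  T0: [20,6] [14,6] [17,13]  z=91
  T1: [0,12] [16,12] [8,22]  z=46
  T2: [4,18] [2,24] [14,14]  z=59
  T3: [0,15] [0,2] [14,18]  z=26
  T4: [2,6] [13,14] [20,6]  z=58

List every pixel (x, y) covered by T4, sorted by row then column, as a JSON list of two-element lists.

T0:
  2·area = 42  (B↔C swapped to make it positive)
  edge (20, 6)→(17, 13): d=(-3,7) inclusive
  edge (17, 13)→(14, 6): d=(-3,-7) inclusive
  edge (14, 6)→(20, 6): d=(6,0) inclusive
    (7,3)@(15, 7): e=[32,4,6] → █
    (8,3)@(17, 7): e=[18,18,6] → █
    (9,3)@(19, 7): e=[4,32,6] → █
    (7,4)@(15, 9): e=[26,-2,18] → ·
    (8,4)@(17, 9): e=[12,12,18] → █
    (9,4)@(19, 9): e=[-2,26,18] → ·
    (8,5)@(17, 11): e=[6,6,30] → █
    (9,5)@(19, 11): e=[-8,20,30] → ·
    (8,6)@(17, 13): e=[0,0,42] → █  [on edge]
    (9,6)@(19, 13): e=[-14,14,42] → ·
    (8,7)@(17, 15): e=[-6,-6,54] → ·
  covered (6 px):
    · · · · · · · · · ·
    · · · · · · · · · ·
    · · · · · · · · · ·
    · · · · · · · █ █ █
    · · · · · · · · █ ·
    · · · · · · · · █ ·
    · · · · · · · · █ ·
    · · · · · · · · · ·
    · · · · · · · · · ·
    · · · · · · · · · ·
    · · · · · · · · · ·
    · · · · · · · · · ·
T1:
  2·area = 160
  edge (0, 12)→(16, 12): d=(16,0) inclusive
  edge (16, 12)→(8, 22): d=(-8,10) inclusive
  edge (8, 22)→(0, 12): d=(-8,-10) inclusive
    (0,6)@(1, 13): e=[16,142,2] → █
    (1,6)@(3, 13): e=[16,122,22] → █
    (2,6)@(5, 13): e=[16,102,42] → █
    (3,6)@(7, 13): e=[16,82,62] → █
    (4,6)@(9, 13): e=[16,62,82] → █
    (5,6)@(11, 13): e=[16,42,102] → █
    (6,6)@(13, 13): e=[16,22,122] → █
    (7,6)@(15, 13): e=[16,2,142] → █
    (8,6)@(17, 13): e=[16,-18,162] → ·
    (0,7)@(1, 15): e=[48,126,-14] → ·
    (1,7)@(3, 15): e=[48,106,6] → █
    (7,7)@(15, 15): e=[48,-14,126] → ·
  covered (20 px):
    · · · · · · · · · ·
    · · · · · · · · · ·
    · · · · · · · · · ·
    · · · · · · · · · ·
    · · · · · · · · · ·
    · · · · · · · · · ·
    █ █ █ █ █ █ █ █ · ·
    · █ █ █ █ █ █ · · ·
    · · █ █ █ █ · · · ·
    · · · █ █ · · · · ·
    · · · · · · · · · ·
    · · · · · · · · · ·
T2:
  2·area = 52  (B↔C swapped to make it positive)
  edge (4, 18)→(14, 14): d=(10,-4) inclusive
  edge (14, 14)→(2, 24): d=(-12,10) inclusive
  edge (2, 24)→(4, 18): d=(2,-6) inclusive
    (4,1)@(9, 3): e=[-130,182,0] → ·  [on edge]
    (3,4)@(7, 9): e=[-78,130,0] → ·  [on edge]
    (2,7)@(5, 15): e=[-26,78,0] → ·  [on edge]
    (3,8)@(7, 17): e=[2,34,16] → █
    (4,8)@(9, 17): e=[10,14,28] → █
    (5,8)@(11, 17): e=[18,-6,40] → ·
    (2,9)@(5, 19): e=[14,30,8] → █
    (4,9)@(9, 19): e=[30,-10,32] → ·
    (1,10)@(3, 21): e=[26,26,0] → █  [on edge]
    (3,10)@(7, 21): e=[42,-14,24] → ·
    (1,11)@(3, 23): e=[46,2,4] → █
    (2,11)@(5, 23): e=[54,-18,16] → ·
  covered (7 px):
    · · · · · · · · · ·
    · · · · · · · · · ·
    · · · · · · · · · ·
    · · · · · · · · · ·
    · · · · · · · · · ·
    · · · · · · · · · ·
    · · · · · · · · · ·
    · · · · · · · · · ·
    · · · █ █ · · · · ·
    · · █ █ · · · · · ·
    · █ █ · · · · · · ·
    · █ · · · · · · · ·
T3:
  2·area = 182
  edge (0, 15)→(0, 2): d=(0,-13) inclusive
  edge (0, 2)→(14, 18): d=(14,16) inclusive
  edge (14, 18)→(0, 15): d=(-14,-3) inclusive
    (0,2)@(1, 5): e=[13,26,143] → █
    (1,2)@(3, 5): e=[39,-6,149] → ·
    (0,3)@(1, 7): e=[13,54,115] → █
    (1,3)@(3, 7): e=[39,22,121] → █
    (2,3)@(5, 7): e=[65,-10,127] → ·
    (0,4)@(1, 9): e=[13,82,87] → █
    (2,4)@(5, 9): e=[65,18,99] → █
    (3,4)@(7, 9): e=[91,-14,105] → ·
    (0,5)@(1, 11): e=[13,110,59] → █
    (3,5)@(7, 11): e=[91,14,77] → █
    (4,5)@(9, 11): e=[117,-18,83] → ·
    (0,6)@(1, 13): e=[13,138,31] → █
  covered (23 px):
    · · · · · · · · · ·
    · · · · · · · · · ·
    █ · · · · · · · · ·
    █ █ · · · · · · · ·
    █ █ █ · · · · · · ·
    █ █ █ █ · · · · · ·
    █ █ █ █ █ · · · · ·
    █ █ █ █ █ █ · · · ·
    · · · · · █ █ · · ·
    · · · · · · · · · ·
    · · · · · · · · · ·
    · · · · · · · · · ·
T4:
  2·area = 144  (B↔C swapped to make it positive)
  edge (2, 6)→(20, 6): d=(18,0) inclusive
  edge (20, 6)→(13, 14): d=(-7,8) inclusive
  edge (13, 14)→(2, 6): d=(-11,-8) inclusive
    (2,3)@(5, 7): e=[18,113,13] → █
    (3,3)@(7, 7): e=[18,97,29] → █
    (4,3)@(9, 7): e=[18,81,45] → █
    (5,3)@(11, 7): e=[18,65,61] → █
    (6,3)@(13, 7): e=[18,49,77] → █
    (7,3)@(15, 7): e=[18,33,93] → █
    (8,3)@(17, 7): e=[18,17,109] → █
    (9,3)@(19, 7): e=[18,1,125] → █
    (2,4)@(5, 9): e=[54,99,-9] → ·
    (3,4)@(7, 9): e=[54,83,7] → █
    (9,4)@(19, 9): e=[54,-13,103] → ·
    (3,5)@(7, 11): e=[90,69,-15] → ·
  covered (19 px):
    · · · · · · · · · ·
    · · · · · · · · · ·
    · · · · · · · · · ·
    · · █ █ █ █ █ █ █ █
    · · · █ █ █ █ █ █ ·
    · · · · █ █ █ █ · ·
    · · · · · · █ · · ·
    · · · · · · · · · ·
    · · · · · · · · · ·
    · · · · · · · · · ·
    · · · · · · · · · ·
    · · · · · · · · · ·

Answer: [[2,3],[3,3],[4,3],[5,3],[6,3],[7,3],[8,3],[9,3],[3,4],[4,4],[5,4],[6,4],[7,4],[8,4],[4,5],[5,5],[6,5],[7,5],[6,6]]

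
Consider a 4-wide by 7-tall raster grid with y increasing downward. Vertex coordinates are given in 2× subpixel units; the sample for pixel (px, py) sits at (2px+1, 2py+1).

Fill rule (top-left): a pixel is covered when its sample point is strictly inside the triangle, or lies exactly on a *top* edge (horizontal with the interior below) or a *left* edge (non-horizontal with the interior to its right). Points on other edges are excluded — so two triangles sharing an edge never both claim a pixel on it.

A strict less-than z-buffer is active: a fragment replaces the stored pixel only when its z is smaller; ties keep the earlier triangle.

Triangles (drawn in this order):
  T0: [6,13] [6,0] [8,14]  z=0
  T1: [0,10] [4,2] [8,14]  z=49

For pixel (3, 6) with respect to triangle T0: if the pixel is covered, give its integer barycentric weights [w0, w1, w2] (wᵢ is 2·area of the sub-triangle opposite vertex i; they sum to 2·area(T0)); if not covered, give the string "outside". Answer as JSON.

T0:
  2·area = 26
  edge (6, 13)→(6, 0): d=(0,-13) top-left  bias=+0
  edge (6, 0)→(8, 14): d=(2,14) right/bottom  bias=-1
  edge (8, 14)→(6, 13): d=(-2,-1) top-left  bias=+0
    (3,3)@(7, 7): e=[13,0,13] → ·  [on edge]
    (3,4)@(7, 9): e=[13,4,9] → #
    (3,5)@(7, 11): e=[13,8,5] → #
    (3,6)@(7, 13): e=[13,12,1] → #
  covered (3 px):
    · · · ·
    · · · ·
    · · · ·
    · · · ·
    · · · #
    · · · #
    · · · #
T1:
  2·area = 80
  edge (0, 10)→(4, 2): d=(4,-8) top-left  bias=+0
  edge (4, 2)→(8, 14): d=(4,12) right/bottom  bias=-1
  edge (8, 14)→(0, 10): d=(-8,-4) top-left  bias=+0
    (1,2)@(3, 5): e=[4,24,52] → #
    (2,2)@(5, 5): e=[20,0,60] → ·  [on edge]
    (1,3)@(3, 7): e=[12,32,36] → #
    (2,3)@(5, 7): e=[28,8,44] → #
    (3,3)@(7, 7): e=[44,-16,52] → ·
    (0,4)@(1, 9): e=[4,64,12] → #
    (3,4)@(7, 9): e=[52,-8,36] → ·
    (0,5)@(1, 11): e=[12,72,-4] → ·
    (1,5)@(3, 11): e=[28,48,4] → #
    (3,5)@(7, 11): e=[60,0,20] → ·  [on edge]
    (1,6)@(3, 13): e=[36,56,-12] → ·
    (2,6)@(5, 13): e=[52,32,-4] → ·
  covered (9 px):
    · · · ·
    · · · ·
    · # · ·
    · # # ·
    # # # ·
    · # # ·
    · · · #

Final: [12,1,13]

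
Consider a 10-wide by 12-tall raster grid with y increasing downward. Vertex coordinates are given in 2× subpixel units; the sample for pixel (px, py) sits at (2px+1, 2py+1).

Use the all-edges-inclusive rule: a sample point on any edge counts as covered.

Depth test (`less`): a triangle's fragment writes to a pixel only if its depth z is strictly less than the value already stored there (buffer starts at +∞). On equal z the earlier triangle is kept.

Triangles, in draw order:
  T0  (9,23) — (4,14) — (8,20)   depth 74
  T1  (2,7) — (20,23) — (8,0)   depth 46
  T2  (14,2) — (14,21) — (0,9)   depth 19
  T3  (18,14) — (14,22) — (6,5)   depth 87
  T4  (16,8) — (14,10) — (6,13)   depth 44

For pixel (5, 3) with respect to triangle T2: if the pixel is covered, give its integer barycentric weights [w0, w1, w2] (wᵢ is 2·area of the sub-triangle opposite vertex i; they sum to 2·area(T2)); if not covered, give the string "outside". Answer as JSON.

T0:
  2·area = 6
  edge (9, 23)→(4, 14): d=(-5,-9) inclusive
  edge (4, 14)→(8, 20): d=(4,6) inclusive
  edge (8, 20)→(9, 23): d=(1,3) inclusive
    (1,2)@(3, 5): e=[36,-30,0] → .  [on edge]
    (2,5)@(5, 11): e=[24,-18,0] → .  [on edge]
    (3,8)@(7, 17): e=[12,-6,0] → .  [on edge]
    (3,9)@(7, 19): e=[2,2,2] → X
    (4,9)@(9, 19): e=[20,-10,-4] → .
    (3,10)@(7, 21): e=[-8,10,4] → .
    (4,11)@(9, 23): e=[0,6,0] → X  [on edge]
    (5,11)@(11, 23): e=[18,-6,-6] → .
  covered (2 px):
    . . . . . . . . . .
    . . . . . . . . . .
    . . . . . . . . . .
    . . . . . . . . . .
    . . . . . . . . . .
    . . . . . . . . . .
    . . . . . . . . . .
    . . . . . . . . . .
    . . . . . . . . . .
    . . . X . . . . . .
    . . . . . . . . . .
    . . . . X . . . . .
T1:
  2·area = 222  (B↔C swapped to make it positive)
  edge (2, 7)→(8, 0): d=(6,-7) inclusive
  edge (8, 0)→(20, 23): d=(12,23) inclusive
  edge (20, 23)→(2, 7): d=(-18,-16) inclusive
    (3,1)@(7, 3): e=[11,59,152] → X
    (4,1)@(9, 3): e=[25,13,184] → X
    (5,1)@(11, 3): e=[39,-33,216] → .
    (2,2)@(5, 5): e=[9,129,84] → X
    (5,2)@(11, 5): e=[51,-9,180] → .
    (1,3)@(3, 7): e=[7,199,16] → X
    (5,3)@(11, 7): e=[63,15,144] → X
    (6,3)@(13, 7): e=[77,-31,176] → .
    (1,4)@(3, 9): e=[19,223,-20] → .
    (2,4)@(5, 9): e=[33,177,12] → X
    (6,4)@(13, 9): e=[89,-7,140] → .
    (2,5)@(5, 11): e=[45,201,-24] → .
    (5,7)@(11, 15): e=[111,111,0] → X  [on edge]
  covered (26 px):
    . . . . . . . . . .
    . . . X X . . . . .
    . . X X X . . . . .
    . X X X X X . . . .
    . . X X X X . . . .
    . . . X X X X . . .
    . . . . X X X . . .
    . . . . . X X X . .
    . . . . . . . X . .
    . . . . . . . . X .
    . . . . . . . . . .
    . . . . . . . . . .
T2:
  2·area = 266
  edge (14, 2)→(14, 21): d=(0,19) inclusive
  edge (14, 21)→(0, 9): d=(-14,-12) inclusive
  edge (0, 9)→(14, 2): d=(14,-7) inclusive
    (6,1)@(13, 3): e=[19,240,7] → X
    (7,1)@(15, 3): e=[-19,264,21] → .
    (4,2)@(9, 5): e=[95,164,7] → X
    (5,2)@(11, 5): e=[57,188,21] → X
    (7,2)@(15, 5): e=[-19,236,49] → .
    (2,3)@(5, 7): e=[171,88,7] → X
    (3,3)@(7, 7): e=[133,112,21] → X
    (7,3)@(15, 7): e=[-19,208,77] → .
    (0,4)@(1, 9): e=[247,12,7] → X
    (1,4)@(3, 9): e=[209,36,21] → X
    (7,4)@(15, 9): e=[-19,180,105] → .
    (0,5)@(1, 11): e=[247,-16,35] → .
    (3,7)@(7, 15): e=[133,0,133] → X  [on edge]
  covered (34 px):
    . . . . . . . . . .
    . . . . . . X . . .
    . . . . X X X . . .
    . . X X X X X . . .
    X X X X X X X . . .
    . X X X X X X . . .
    . . X X X X X . . .
    . . . X X X X . . .
    . . . . . X X . . .
    . . . . . . X . . .
    . . . . . . . . . .
    . . . . . . . . . .
T3:
  2·area = 132
  edge (18, 14)→(14, 22): d=(-4,8) inclusive
  edge (14, 22)→(6, 5): d=(-8,-17) inclusive
  edge (6, 5)→(18, 14): d=(12,9) inclusive
    (3,3)@(7, 7): e=[116,1,15] → X
    (4,3)@(9, 7): e=[100,35,-3] → .
    (3,4)@(7, 9): e=[108,-15,39] → .
    (4,4)@(9, 9): e=[92,19,21] → X
    (5,4)@(11, 9): e=[76,53,3] → X
    (6,4)@(13, 9): e=[60,87,-15] → .
    (4,5)@(9, 11): e=[84,3,45] → X
    (6,5)@(13, 11): e=[52,71,9] → X
    (7,5)@(15, 11): e=[36,105,-9] → .
    (4,6)@(9, 13): e=[76,-13,69] → .
    (5,6)@(11, 13): e=[60,21,51] → X
    (7,6)@(15, 13): e=[28,89,15] → X
  covered (17 px):
    . . . . . . . . . .
    . . . . . . . . . .
    . . . . . . . . . .
    . . . X . . . . . .
    . . . . X X . . . .
    . . . . X X X . . .
    . . . . . X X X . .
    . . . . . X X X X .
    . . . . . . X X . .
    . . . . . . X X . .
    . . . . . . . . . .
    . . . . . . . . . .
T4:
  2·area = 10
  edge (16, 8)→(14, 10): d=(-2,2) inclusive
  edge (14, 10)→(6, 13): d=(-8,3) inclusive
  edge (6, 13)→(16, 8): d=(10,-5) inclusive
    (9,2)@(19, 5): e=[0,25,-15] → .  [on edge]
    (8,3)@(17, 7): e=[0,15,-5] → .  [on edge]
    (7,4)@(15, 9): e=[0,5,5] → X  [on edge]
    (8,4)@(17, 9): e=[-4,-1,15] → .
    (5,5)@(11, 11): e=[4,1,5] → X
    (6,5)@(13, 11): e=[0,-5,15] → .  [on edge]
    (7,5)@(15, 11): e=[-4,-11,25] → .
    (5,6)@(11, 13): e=[0,-15,25] → .  [on edge]
    (4,7)@(9, 15): e=[0,-25,35] → .  [on edge]
    (3,8)@(7, 17): e=[0,-35,45] → .  [on edge]
    (2,9)@(5, 19): e=[0,-45,55] → .  [on edge]
    (1,10)@(3, 21): e=[0,-55,65] → .  [on edge]
    (0,11)@(1, 23): e=[0,-65,75] → .  [on edge]
  covered (2 px):
    . . . . . . . . . .
    . . . . . . . . . .
    . . . . . . . . . .
    . . . . . . . . . .
    . . . . . . . X . .
    . . . . . X . . . .
    . . . . . . . . . .
    . . . . . . . . . .
    . . . . . . . . . .
    . . . . . . . . . .
    . . . . . . . . . .
    . . . . . . . . . .

Answer: [160,49,57]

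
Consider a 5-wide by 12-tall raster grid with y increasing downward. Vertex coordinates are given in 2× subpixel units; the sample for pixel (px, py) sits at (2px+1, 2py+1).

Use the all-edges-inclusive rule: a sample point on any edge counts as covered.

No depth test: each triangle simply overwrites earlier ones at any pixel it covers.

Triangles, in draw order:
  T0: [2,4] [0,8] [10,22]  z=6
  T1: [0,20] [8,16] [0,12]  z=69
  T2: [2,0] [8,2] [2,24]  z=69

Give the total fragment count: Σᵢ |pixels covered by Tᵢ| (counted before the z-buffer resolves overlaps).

T0:
  2·area = 68  (B↔C swapped to make it positive)
  edge (2, 4)→(10, 22): d=(8,18) inclusive
  edge (10, 22)→(0, 8): d=(-10,-14) inclusive
  edge (0, 8)→(2, 4): d=(2,-4) inclusive
    (0,3)@(1, 7): e=[42,24,2] → X
    (1,3)@(3, 7): e=[6,52,10] → X
    (2,3)@(5, 7): e=[-30,80,18] → .
    (0,4)@(1, 9): e=[58,4,6] → X
    (2,4)@(5, 9): e=[-14,60,22] → .
    (0,5)@(1, 11): e=[74,-16,10] → .
    (1,5)@(3, 11): e=[38,12,18] → X
    (2,5)@(5, 11): e=[2,40,26] → X
    (3,5)@(7, 11): e=[-34,68,34] → .
    (1,6)@(3, 13): e=[54,-8,22] → .
    (2,6)@(5, 13): e=[18,20,30] → X
    (3,6)@(7, 13): e=[-18,48,38] → .
    (2,7)@(5, 15): e=[34,0,34] → X  [on edge]
  covered (9 px):
    . . . . .
    . . . . .
    . . . . .
    X X . . .
    X X . . .
    . X X . .
    . . X . .
    . . X . .
    . . . X .
    . . . . .
    . . . . .
    . . . . .
T1:
  2·area = 64  (B↔C swapped to make it positive)
  edge (0, 20)→(0, 12): d=(0,-8) inclusive
  edge (0, 12)→(8, 16): d=(8,4) inclusive
  edge (8, 16)→(0, 20): d=(-8,4) inclusive
    (0,6)@(1, 13): e=[8,4,52] → X
    (1,6)@(3, 13): e=[24,-4,44] → .
    (0,7)@(1, 15): e=[8,20,36] → X
    (1,7)@(3, 15): e=[24,12,28] → X
    (2,7)@(5, 15): e=[40,4,20] → X
    (3,7)@(7, 15): e=[56,-4,12] → .
    (0,8)@(1, 17): e=[8,36,20] → X
    (3,8)@(7, 17): e=[56,12,-4] → .
    (0,9)@(1, 19): e=[8,52,4] → X
    (1,9)@(3, 19): e=[24,44,-4] → .
    (2,9)@(5, 19): e=[40,36,-12] → .
    (0,10)@(1, 21): e=[8,68,-12] → .
  covered (8 px):
    . . . . .
    . . . . .
    . . . . .
    . . . . .
    . . . . .
    . . . . .
    X . . . .
    X X X . .
    X X X . .
    X . . . .
    . . . . .
    . . . . .
T2:
  2·area = 144
  edge (2, 0)→(8, 2): d=(6,2) inclusive
  edge (8, 2)→(2, 24): d=(-6,22) inclusive
  edge (2, 24)→(2, 0): d=(0,-24) inclusive
    (1,0)@(3, 1): e=[4,116,24] → X
    (2,0)@(5, 1): e=[0,72,72] → X  [on edge]
    (3,0)@(7, 1): e=[-4,28,120] → .
    (1,1)@(3, 3): e=[16,104,24] → X
    (3,1)@(7, 3): e=[8,16,120] → X
    (4,1)@(9, 3): e=[4,-28,168] → .
    (1,2)@(3, 5): e=[28,92,24] → X
    (4,2)@(9, 5): e=[16,-40,168] → .
    (1,3)@(3, 7): e=[40,80,24] → X
    (3,3)@(7, 7): e=[32,-8,120] → .
    (1,4)@(3, 9): e=[52,68,24] → X
    (3,4)@(7, 9): e=[44,-20,120] → .
    (2,6)@(5, 13): e=[72,0,72] → X  [on edge]
  covered (19 px):
    . X X . .
    . X X X .
    . X X X .
    . X X . .
    . X X . .
    . X X . .
    . X X . .
    . X . . .
    . X . . .
    . X . . .
    . . . . .
    . . . . .

Final: 36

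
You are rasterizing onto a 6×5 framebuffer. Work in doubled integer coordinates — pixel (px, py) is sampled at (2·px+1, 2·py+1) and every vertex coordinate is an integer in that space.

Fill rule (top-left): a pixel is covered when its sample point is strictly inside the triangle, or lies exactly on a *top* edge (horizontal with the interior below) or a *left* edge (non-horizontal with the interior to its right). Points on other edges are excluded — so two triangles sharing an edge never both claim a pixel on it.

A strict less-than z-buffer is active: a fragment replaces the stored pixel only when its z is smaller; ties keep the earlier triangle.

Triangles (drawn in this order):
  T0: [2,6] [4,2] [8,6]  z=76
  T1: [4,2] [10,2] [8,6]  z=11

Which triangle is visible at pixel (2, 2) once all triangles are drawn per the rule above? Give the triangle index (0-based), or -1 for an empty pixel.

T0:
  2·area = 24
  edge (2, 6)→(4, 2): d=(2,-4) top-left  bias=+0
  edge (4, 2)→(8, 6): d=(4,4) right/bottom  bias=-1
  edge (8, 6)→(2, 6): d=(-6,0) right/bottom  bias=-1
    (1,0)@(3, 1): e=[-6,0,30] → .  [on edge]
    (2,1)@(5, 3): e=[6,0,18] → .  [on edge]
    (1,2)@(3, 5): e=[2,16,6] → X
    (2,2)@(5, 5): e=[10,8,6] → X
    (3,2)@(7, 5): e=[18,0,6] → .  [on edge]
    (1,3)@(3, 7): e=[6,24,-6] → .
    (2,3)@(5, 7): e=[14,16,-6] → .
    (4,3)@(9, 7): e=[30,0,-6] → .  [on edge]
    (5,4)@(11, 9): e=[42,0,-18] → .  [on edge]
  covered (2 px):
    . . . . . .
    . . . . . .
    . X X . . .
    . . . . . .
    . . . . . .
T1:
  2·area = 24
  edge (4, 2)→(10, 2): d=(6,0) top-left  bias=+0
  edge (10, 2)→(8, 6): d=(-2,4) right/bottom  bias=-1
  edge (8, 6)→(4, 2): d=(-4,-4) top-left  bias=+0
    (1,0)@(3, 1): e=[-6,30,0] → .  [on edge]
    (2,1)@(5, 3): e=[6,18,0] → X  [on edge]
    (3,1)@(7, 3): e=[6,10,8] → X
    (4,1)@(9, 3): e=[6,2,16] → X
    (5,1)@(11, 3): e=[6,-6,24] → .
    (2,2)@(5, 5): e=[18,14,-8] → .
    (3,2)@(7, 5): e=[18,6,0] → X  [on edge]
    (4,2)@(9, 5): e=[18,-2,8] → .
    (3,3)@(7, 7): e=[30,2,-8] → .
    (4,3)@(9, 7): e=[30,-6,0] → .  [on edge]
    (5,4)@(11, 9): e=[42,-18,0] → .  [on edge]
  covered (4 px):
    . . . . . .
    . . X X X .
    . . . X . .
    . . . . . .
    . . . . . .

Z-buffer (winner per pixel, '.' = empty):
  . . . . . .
  . . 1 1 1 .
  . 0 0 1 . .
  . . . . . .
  . . . . . .

Final: 0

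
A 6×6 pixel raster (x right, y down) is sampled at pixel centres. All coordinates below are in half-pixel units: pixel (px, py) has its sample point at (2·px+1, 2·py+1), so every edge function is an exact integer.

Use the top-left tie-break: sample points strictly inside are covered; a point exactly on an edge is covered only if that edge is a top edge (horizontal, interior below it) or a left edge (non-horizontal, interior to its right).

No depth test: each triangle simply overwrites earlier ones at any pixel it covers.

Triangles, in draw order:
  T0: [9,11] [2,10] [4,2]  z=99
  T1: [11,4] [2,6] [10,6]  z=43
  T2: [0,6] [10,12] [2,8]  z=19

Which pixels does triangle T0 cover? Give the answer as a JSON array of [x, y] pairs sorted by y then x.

T0:
  2·area = 58
  edge (9, 11)→(2, 10): d=(-7,-1) top-left  bias=+0
  edge (2, 10)→(4, 2): d=(2,-8) top-left  bias=+0
  edge (4, 2)→(9, 11): d=(5,9) right/bottom  bias=-1
    (2,2)@(5, 5): e=[38,14,6] → █
    (3,2)@(7, 5): e=[40,30,-12] → ·
    (1,3)@(3, 7): e=[22,2,34] → █
    (3,3)@(7, 7): e=[26,34,-2] → ·
    (1,4)@(3, 9): e=[8,6,44] → █
    (3,4)@(7, 9): e=[12,38,8] → █
    (4,4)@(9, 9): e=[14,54,-10] → ·
    (1,5)@(3, 11): e=[-6,10,54] → ·
    (2,5)@(5, 11): e=[-4,26,36] → ·
    (3,5)@(7, 11): e=[-2,42,18] → ·
    (4,5)@(9, 11): e=[0,58,0] → ·  [on edge]
  covered (6 px):
    · · · · · ·
    · · · · · ·
    · · █ · · ·
    · █ █ · · ·
    · █ █ █ · ·
    · · · · · ·
T1:
  2·area = 16  (B↔C swapped to make it positive)
  edge (11, 4)→(10, 6): d=(-1,2) right/bottom  bias=-1
  edge (10, 6)→(2, 6): d=(-8,0) right/bottom  bias=-1
  edge (2, 6)→(11, 4): d=(9,-2) top-left  bias=+0
    (3,2)@(7, 5): e=[7,8,1] → █
    (4,2)@(9, 5): e=[3,8,5] → █
    (5,2)@(11, 5): e=[-1,8,9] → ·
    (3,3)@(7, 7): e=[5,-8,19] → ·
    (4,3)@(9, 7): e=[1,-8,23] → ·
  covered (2 px):
    · · · · · ·
    · · · · · ·
    · · · █ █ ·
    · · · · · ·
    · · · · · ·
    · · · · · ·
T2:
  2·area = 8
  edge (0, 6)→(10, 12): d=(10,6) right/bottom  bias=-1
  edge (10, 12)→(2, 8): d=(-8,-4) top-left  bias=+0
  edge (2, 8)→(0, 6): d=(-2,-2) top-left  bias=+0
    (0,3)@(1, 7): e=[4,4,0] → █  [on edge]
    (1,3)@(3, 7): e=[-8,12,4] → ·
    (0,4)@(1, 9): e=[24,-12,-4] → ·
    (1,4)@(3, 9): e=[12,-4,0] → ·  [on edge]
    (2,4)@(5, 9): e=[0,4,4] → ·  [on edge]
    (2,5)@(5, 11): e=[20,-12,0] → ·  [on edge]
  covered (1 px):
    · · · · · ·
    · · · · · ·
    · · · · · ·
    █ · · · · ·
    · · · · · ·
    · · · · · ·

Final: [[2,2],[1,3],[2,3],[1,4],[2,4],[3,4]]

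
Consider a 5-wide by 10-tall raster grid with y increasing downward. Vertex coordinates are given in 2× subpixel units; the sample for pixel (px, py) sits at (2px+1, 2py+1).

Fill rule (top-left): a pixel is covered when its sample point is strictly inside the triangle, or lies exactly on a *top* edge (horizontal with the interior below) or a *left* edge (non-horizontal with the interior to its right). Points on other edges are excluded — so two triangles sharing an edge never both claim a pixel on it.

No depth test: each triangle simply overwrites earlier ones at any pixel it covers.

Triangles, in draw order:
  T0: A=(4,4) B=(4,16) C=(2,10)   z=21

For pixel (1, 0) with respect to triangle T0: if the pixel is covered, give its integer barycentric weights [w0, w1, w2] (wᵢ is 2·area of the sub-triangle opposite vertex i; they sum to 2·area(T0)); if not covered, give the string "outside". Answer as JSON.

T0:
  2·area = 24
  edge (4, 4)→(4, 16): d=(0,12) right/bottom  bias=-1
  edge (4, 16)→(2, 10): d=(-2,-6) top-left  bias=+0
  edge (2, 10)→(4, 4): d=(2,-6) top-left  bias=+0
    (2,0)@(5, 1): e=[-12,36,0] → ·  [on edge]
    (0,3)@(1, 7): e=[36,0,-12] → ·  [on edge]
    (1,3)@(3, 7): e=[12,12,0] → #  [on edge]
    (2,3)@(5, 7): e=[-12,24,12] → ·
    (1,4)@(3, 9): e=[12,8,4] → #
    (2,4)@(5, 9): e=[-12,20,16] → ·
    (1,5)@(3, 11): e=[12,4,8] → #
    (2,5)@(5, 11): e=[-12,16,20] → ·
    (0,6)@(1, 13): e=[36,-12,0] → ·  [on edge]
    (1,6)@(3, 13): e=[12,0,12] → #  [on edge]
    (2,6)@(5, 13): e=[-12,12,24] → ·
    (1,7)@(3, 15): e=[12,-4,16] → ·
    (2,9)@(5, 19): e=[-12,0,36] → ·  [on edge]
  covered (4 px):
    · · · · ·
    · · · · ·
    · · · · ·
    · # · · ·
    · # · · ·
    · # · · ·
    · # · · ·
    · · · · ·
    · · · · ·
    · · · · ·

Result: "outside"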